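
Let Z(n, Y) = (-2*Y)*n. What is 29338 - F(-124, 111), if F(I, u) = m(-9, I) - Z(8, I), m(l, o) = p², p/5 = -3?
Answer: 31097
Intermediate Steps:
p = -15 (p = 5*(-3) = -15)
Z(n, Y) = -2*Y*n
m(l, o) = 225 (m(l, o) = (-15)² = 225)
F(I, u) = 225 + 16*I (F(I, u) = 225 - (-2)*I*8 = 225 - (-16)*I = 225 + 16*I)
29338 - F(-124, 111) = 29338 - (225 + 16*(-124)) = 29338 - (225 - 1984) = 29338 - 1*(-1759) = 29338 + 1759 = 31097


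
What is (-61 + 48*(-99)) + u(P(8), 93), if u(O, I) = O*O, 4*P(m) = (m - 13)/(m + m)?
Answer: -19714023/4096 ≈ -4813.0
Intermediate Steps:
P(m) = (-13 + m)/(8*m) (P(m) = ((m - 13)/(m + m))/4 = ((-13 + m)/((2*m)))/4 = ((-13 + m)*(1/(2*m)))/4 = ((-13 + m)/(2*m))/4 = (-13 + m)/(8*m))
u(O, I) = O²
(-61 + 48*(-99)) + u(P(8), 93) = (-61 + 48*(-99)) + ((⅛)*(-13 + 8)/8)² = (-61 - 4752) + ((⅛)*(⅛)*(-5))² = -4813 + (-5/64)² = -4813 + 25/4096 = -19714023/4096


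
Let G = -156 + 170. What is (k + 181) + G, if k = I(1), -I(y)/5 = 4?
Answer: 175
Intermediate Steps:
I(y) = -20 (I(y) = -5*4 = -20)
G = 14
k = -20
(k + 181) + G = (-20 + 181) + 14 = 161 + 14 = 175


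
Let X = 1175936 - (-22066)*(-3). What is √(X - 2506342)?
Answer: 2*I*√349151 ≈ 1181.8*I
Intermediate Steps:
X = 1109738 (X = 1175936 - 1*66198 = 1175936 - 66198 = 1109738)
√(X - 2506342) = √(1109738 - 2506342) = √(-1396604) = 2*I*√349151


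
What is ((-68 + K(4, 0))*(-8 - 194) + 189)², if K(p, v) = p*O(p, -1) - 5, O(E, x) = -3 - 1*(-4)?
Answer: 199572129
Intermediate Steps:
O(E, x) = 1 (O(E, x) = -3 + 4 = 1)
K(p, v) = -5 + p (K(p, v) = p*1 - 5 = p - 5 = -5 + p)
((-68 + K(4, 0))*(-8 - 194) + 189)² = ((-68 + (-5 + 4))*(-8 - 194) + 189)² = ((-68 - 1)*(-202) + 189)² = (-69*(-202) + 189)² = (13938 + 189)² = 14127² = 199572129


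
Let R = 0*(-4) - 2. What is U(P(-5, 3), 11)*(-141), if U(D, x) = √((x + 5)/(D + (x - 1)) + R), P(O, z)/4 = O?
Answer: -423*I*√10/5 ≈ -267.53*I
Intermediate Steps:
P(O, z) = 4*O
R = -2 (R = 0 - 2 = -2)
U(D, x) = √(-2 + (5 + x)/(-1 + D + x)) (U(D, x) = √((x + 5)/(D + (x - 1)) - 2) = √((5 + x)/(D + (-1 + x)) - 2) = √((5 + x)/(-1 + D + x) - 2) = √(-2 + (5 + x)/(-1 + D + x)))
U(P(-5, 3), 11)*(-141) = √((7 - 1*11 - 8*(-5))/(-1 + 4*(-5) + 11))*(-141) = √((7 - 11 - 2*(-20))/(-1 - 20 + 11))*(-141) = √((7 - 11 + 40)/(-10))*(-141) = √(-⅒*36)*(-141) = √(-18/5)*(-141) = (3*I*√10/5)*(-141) = -423*I*√10/5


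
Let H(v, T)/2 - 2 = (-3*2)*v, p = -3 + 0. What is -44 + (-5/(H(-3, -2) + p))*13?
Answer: -1693/37 ≈ -45.757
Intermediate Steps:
p = -3
H(v, T) = 4 - 12*v (H(v, T) = 4 + 2*((-3*2)*v) = 4 + 2*(-6*v) = 4 - 12*v)
-44 + (-5/(H(-3, -2) + p))*13 = -44 + (-5/((4 - 12*(-3)) - 3))*13 = -44 + (-5/((4 + 36) - 3))*13 = -44 + (-5/(40 - 3))*13 = -44 + (-5/37)*13 = -44 + ((1/37)*(-5))*13 = -44 - 5/37*13 = -44 - 65/37 = -1693/37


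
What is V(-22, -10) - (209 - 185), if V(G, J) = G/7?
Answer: -190/7 ≈ -27.143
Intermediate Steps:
V(G, J) = G/7 (V(G, J) = G*(⅐) = G/7)
V(-22, -10) - (209 - 185) = (⅐)*(-22) - (209 - 185) = -22/7 - 1*24 = -22/7 - 24 = -190/7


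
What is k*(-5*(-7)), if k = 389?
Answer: 13615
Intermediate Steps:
k*(-5*(-7)) = 389*(-5*(-7)) = 389*35 = 13615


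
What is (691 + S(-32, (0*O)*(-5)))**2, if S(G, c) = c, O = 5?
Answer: 477481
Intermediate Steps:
(691 + S(-32, (0*O)*(-5)))**2 = (691 + (0*5)*(-5))**2 = (691 + 0*(-5))**2 = (691 + 0)**2 = 691**2 = 477481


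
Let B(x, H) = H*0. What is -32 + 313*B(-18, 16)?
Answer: -32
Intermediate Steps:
B(x, H) = 0
-32 + 313*B(-18, 16) = -32 + 313*0 = -32 + 0 = -32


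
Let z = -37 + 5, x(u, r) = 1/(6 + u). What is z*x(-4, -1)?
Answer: -16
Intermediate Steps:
z = -32
z*x(-4, -1) = -32/(6 - 4) = -32/2 = -32*1/2 = -16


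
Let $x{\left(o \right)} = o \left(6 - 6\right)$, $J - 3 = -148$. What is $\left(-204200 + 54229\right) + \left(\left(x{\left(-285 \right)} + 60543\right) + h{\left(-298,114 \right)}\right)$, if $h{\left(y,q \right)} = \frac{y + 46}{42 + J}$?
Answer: $- \frac{9210832}{103} \approx -89426.0$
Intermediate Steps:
$J = -145$ ($J = 3 - 148 = -145$)
$h{\left(y,q \right)} = - \frac{46}{103} - \frac{y}{103}$ ($h{\left(y,q \right)} = \frac{y + 46}{42 - 145} = \frac{46 + y}{-103} = \left(46 + y\right) \left(- \frac{1}{103}\right) = - \frac{46}{103} - \frac{y}{103}$)
$x{\left(o \right)} = 0$ ($x{\left(o \right)} = o 0 = 0$)
$\left(-204200 + 54229\right) + \left(\left(x{\left(-285 \right)} + 60543\right) + h{\left(-298,114 \right)}\right) = \left(-204200 + 54229\right) + \left(\left(0 + 60543\right) - - \frac{252}{103}\right) = -149971 + \left(60543 + \left(- \frac{46}{103} + \frac{298}{103}\right)\right) = -149971 + \left(60543 + \frac{252}{103}\right) = -149971 + \frac{6236181}{103} = - \frac{9210832}{103}$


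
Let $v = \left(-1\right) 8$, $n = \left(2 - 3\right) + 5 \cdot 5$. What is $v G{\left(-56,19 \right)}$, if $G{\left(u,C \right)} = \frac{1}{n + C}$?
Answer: $- \frac{8}{43} \approx -0.18605$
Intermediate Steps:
$n = 24$ ($n = \left(2 - 3\right) + 25 = -1 + 25 = 24$)
$G{\left(u,C \right)} = \frac{1}{24 + C}$
$v = -8$
$v G{\left(-56,19 \right)} = - \frac{8}{24 + 19} = - \frac{8}{43}$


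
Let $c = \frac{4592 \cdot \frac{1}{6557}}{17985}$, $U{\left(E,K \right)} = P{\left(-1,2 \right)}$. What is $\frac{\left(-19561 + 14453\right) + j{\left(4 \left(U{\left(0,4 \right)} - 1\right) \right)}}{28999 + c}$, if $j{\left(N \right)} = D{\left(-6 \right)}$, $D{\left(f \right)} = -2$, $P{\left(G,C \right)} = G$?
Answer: $- \frac{602610265950}{3419783781947} \approx -0.17621$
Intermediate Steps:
$U{\left(E,K \right)} = -1$
$j{\left(N \right)} = -2$
$c = \frac{4592}{117927645}$ ($c = 4592 \cdot \frac{1}{6557} \cdot \frac{1}{17985} = \frac{4592}{6557} \cdot \frac{1}{17985} = \frac{4592}{117927645} \approx 3.8939 \cdot 10^{-5}$)
$\frac{\left(-19561 + 14453\right) + j{\left(4 \left(U{\left(0,4 \right)} - 1\right) \right)}}{28999 + c} = \frac{\left(-19561 + 14453\right) - 2}{28999 + \frac{4592}{117927645}} = \frac{-5108 - 2}{\frac{3419783781947}{117927645}} = \left(-5110\right) \frac{117927645}{3419783781947} = - \frac{602610265950}{3419783781947}$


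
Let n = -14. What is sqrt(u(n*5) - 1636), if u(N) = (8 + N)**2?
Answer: 4*sqrt(138) ≈ 46.989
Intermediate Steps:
sqrt(u(n*5) - 1636) = sqrt((8 - 14*5)**2 - 1636) = sqrt((8 - 70)**2 - 1636) = sqrt((-62)**2 - 1636) = sqrt(3844 - 1636) = sqrt(2208) = 4*sqrt(138)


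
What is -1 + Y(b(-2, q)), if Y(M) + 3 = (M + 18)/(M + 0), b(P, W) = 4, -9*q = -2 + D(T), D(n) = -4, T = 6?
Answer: 3/2 ≈ 1.5000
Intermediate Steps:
q = 2/3 (q = -(-2 - 4)/9 = -1/9*(-6) = 2/3 ≈ 0.66667)
Y(M) = -3 + (18 + M)/M (Y(M) = -3 + (M + 18)/(M + 0) = -3 + (18 + M)/M)
-1 + Y(b(-2, q)) = -1 + (-2 + 18/4) = -1 + (-2 + 18*(1/4)) = -1 + (-2 + 9/2) = -1 + 5/2 = 3/2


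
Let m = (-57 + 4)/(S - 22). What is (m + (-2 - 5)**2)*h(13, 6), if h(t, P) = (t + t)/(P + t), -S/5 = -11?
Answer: 40664/627 ≈ 64.855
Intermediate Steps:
S = 55 (S = -5*(-11) = 55)
h(t, P) = 2*t/(P + t) (h(t, P) = (2*t)/(P + t) = 2*t/(P + t))
m = -53/33 (m = (-57 + 4)/(55 - 22) = -53/33 ≈ -1.6061)
(m + (-2 - 5)**2)*h(13, 6) = (-53/33 + (-2 - 5)**2)*(2*13/(6 + 13)) = (-53/33 + (-7)**2)*(2*13/19) = (-53/33 + 49)*(2*13*(1/19)) = (1564/33)*(26/19) = 40664/627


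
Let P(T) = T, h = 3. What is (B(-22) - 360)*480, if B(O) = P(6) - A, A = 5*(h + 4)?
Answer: -186720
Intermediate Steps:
A = 35 (A = 5*(3 + 4) = 5*7 = 35)
B(O) = -29 (B(O) = 6 - 1*35 = 6 - 35 = -29)
(B(-22) - 360)*480 = (-29 - 360)*480 = -389*480 = -186720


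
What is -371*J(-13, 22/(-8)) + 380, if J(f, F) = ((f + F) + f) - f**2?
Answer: 294981/4 ≈ 73745.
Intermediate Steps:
J(f, F) = F - f**2 + 2*f (J(f, F) = ((F + f) + f) - f**2 = (F + 2*f) - f**2 = F - f**2 + 2*f)
-371*J(-13, 22/(-8)) + 380 = -371*(22/(-8) - 1*(-13)**2 + 2*(-13)) + 380 = -371*(22*(-1/8) - 1*169 - 26) + 380 = -371*(-11/4 - 169 - 26) + 380 = -371*(-791/4) + 380 = 293461/4 + 380 = 294981/4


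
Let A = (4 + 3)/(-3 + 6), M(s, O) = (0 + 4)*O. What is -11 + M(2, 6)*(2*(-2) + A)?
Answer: -51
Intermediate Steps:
M(s, O) = 4*O
A = 7/3 ≈ 2.3333
-11 + M(2, 6)*(2*(-2) + A) = -11 + (4*6)*(2*(-2) + 7/3) = -11 + 24*(-4 + 7/3) = -11 + 24*(-5/3) = -11 - 40 = -51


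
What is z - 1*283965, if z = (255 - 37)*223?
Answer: -235351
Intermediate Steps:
z = 48614 (z = 218*223 = 48614)
z - 1*283965 = 48614 - 1*283965 = 48614 - 283965 = -235351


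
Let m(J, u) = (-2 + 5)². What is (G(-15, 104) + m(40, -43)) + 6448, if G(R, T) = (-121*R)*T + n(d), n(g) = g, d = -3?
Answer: 195214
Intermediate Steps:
m(J, u) = 9 (m(J, u) = 3² = 9)
G(R, T) = -3 - 121*R*T (G(R, T) = (-121*R)*T - 3 = -121*R*T - 3 = -3 - 121*R*T)
(G(-15, 104) + m(40, -43)) + 6448 = ((-3 - 121*(-15)*104) + 9) + 6448 = ((-3 + 188760) + 9) + 6448 = (188757 + 9) + 6448 = 188766 + 6448 = 195214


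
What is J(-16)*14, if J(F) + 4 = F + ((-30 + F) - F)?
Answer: -700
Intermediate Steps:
J(F) = -34 + F (J(F) = -4 + (F + ((-30 + F) - F)) = -4 + (F - 30) = -4 + (-30 + F) = -34 + F)
J(-16)*14 = (-34 - 16)*14 = -50*14 = -700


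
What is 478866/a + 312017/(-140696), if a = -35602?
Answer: -39241479985/2504529496 ≈ -15.668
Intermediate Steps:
478866/a + 312017/(-140696) = 478866/(-35602) + 312017/(-140696) = 478866*(-1/35602) + 312017*(-1/140696) = -239433/17801 - 312017/140696 = -39241479985/2504529496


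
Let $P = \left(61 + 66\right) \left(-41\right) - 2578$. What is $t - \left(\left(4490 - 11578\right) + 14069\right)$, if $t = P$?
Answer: $-14766$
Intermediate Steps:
$P = -7785$ ($P = 127 \left(-41\right) - 2578 = -5207 - 2578 = -7785$)
$t = -7785$
$t - \left(\left(4490 - 11578\right) + 14069\right) = -7785 - \left(\left(4490 - 11578\right) + 14069\right) = -7785 - \left(-7088 + 14069\right) = -7785 - 6981 = -14766$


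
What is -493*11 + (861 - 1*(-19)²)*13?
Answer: 1077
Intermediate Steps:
-493*11 + (861 - 1*(-19)²)*13 = -5423 + (861 - 1*361)*13 = -5423 + (861 - 361)*13 = -5423 + 500*13 = -5423 + 6500 = 1077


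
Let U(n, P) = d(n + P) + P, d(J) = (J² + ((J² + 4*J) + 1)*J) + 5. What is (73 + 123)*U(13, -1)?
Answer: 482944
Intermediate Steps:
d(J) = 5 + J² + J*(1 + J² + 4*J) (d(J) = (J² + (1 + J² + 4*J)*J) + 5 = (J² + J*(1 + J² + 4*J)) + 5 = 5 + J² + J*(1 + J² + 4*J))
U(n, P) = 5 + n + (P + n)³ + 2*P + 5*(P + n)² (U(n, P) = (5 + (n + P) + (n + P)³ + 5*(n + P)²) + P = (5 + (P + n) + (P + n)³ + 5*(P + n)²) + P = (5 + P + n + (P + n)³ + 5*(P + n)²) + P = 5 + n + (P + n)³ + 2*P + 5*(P + n)²)
(73 + 123)*U(13, -1) = (73 + 123)*(5 + 13 + (-1 + 13)³ + 2*(-1) + 5*(-1 + 13)²) = 196*(5 + 13 + 12³ - 2 + 5*12²) = 196*(5 + 13 + 1728 - 2 + 5*144) = 196*(5 + 13 + 1728 - 2 + 720) = 196*2464 = 482944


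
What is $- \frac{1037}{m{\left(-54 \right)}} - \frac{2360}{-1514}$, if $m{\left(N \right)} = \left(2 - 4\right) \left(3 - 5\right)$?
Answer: $- \frac{780289}{3028} \approx -257.69$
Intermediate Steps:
$m{\left(N \right)} = 4$ ($m{\left(N \right)} = \left(-2\right) \left(-2\right) = 4$)
$- \frac{1037}{m{\left(-54 \right)}} - \frac{2360}{-1514} = - \frac{1037}{4} - \frac{2360}{-1514} = \left(-1037\right) \frac{1}{4} - - \frac{1180}{757} = - \frac{1037}{4} + \frac{1180}{757} = - \frac{780289}{3028}$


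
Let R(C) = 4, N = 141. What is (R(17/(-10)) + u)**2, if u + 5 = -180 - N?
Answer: 103684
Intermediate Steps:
u = -326 (u = -5 + (-180 - 1*141) = -5 + (-180 - 141) = -5 - 321 = -326)
(R(17/(-10)) + u)**2 = (4 - 326)**2 = (-322)**2 = 103684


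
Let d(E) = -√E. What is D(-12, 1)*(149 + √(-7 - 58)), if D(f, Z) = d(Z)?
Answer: -149 - I*√65 ≈ -149.0 - 8.0623*I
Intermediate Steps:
D(f, Z) = -√Z
D(-12, 1)*(149 + √(-7 - 58)) = (-√1)*(149 + √(-7 - 58)) = (-1*1)*(149 + √(-65)) = -(149 + I*√65) = -149 - I*√65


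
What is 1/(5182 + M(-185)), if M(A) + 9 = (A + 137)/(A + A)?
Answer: 185/957029 ≈ 0.00019331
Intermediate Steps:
M(A) = -9 + (137 + A)/(2*A) (M(A) = -9 + (A + 137)/(A + A) = -9 + (137 + A)/((2*A)) = -9 + (137 + A)*(1/(2*A)) = -9 + (137 + A)/(2*A))
1/(5182 + M(-185)) = 1/(5182 + (½)*(137 - 17*(-185))/(-185)) = 1/(5182 + (½)*(-1/185)*(137 + 3145)) = 1/(5182 + (½)*(-1/185)*3282) = 1/(5182 - 1641/185) = 1/(957029/185) = 185/957029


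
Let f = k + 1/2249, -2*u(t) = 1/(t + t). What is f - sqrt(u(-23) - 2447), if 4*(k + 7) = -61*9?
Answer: -1297669/8996 - I*sqrt(5177829)/46 ≈ -144.25 - 49.467*I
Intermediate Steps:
u(t) = -1/(4*t) (u(t) = -1/(2*(t + t)) = -1/(2*t)/2 = -1/(4*t))
k = -577/4 (k = -7 + (-61*9)/4 = -7 + (1/4)*(-549) = -7 - 549/4 = -577/4 ≈ -144.25)
f = -1297669/8996 (f = -577/4 + 1/2249 = -1297669/8996 ≈ -144.25)
f - sqrt(u(-23) - 2447) = -1297669/8996 - sqrt(-1/4/(-23) - 2447) = -1297669/8996 - sqrt(-1/4*(-1/23) - 2447) = -1297669/8996 - sqrt(1/92 - 2447) = -1297669/8996 - sqrt(-225123/92) = -1297669/8996 - I*sqrt(5177829)/46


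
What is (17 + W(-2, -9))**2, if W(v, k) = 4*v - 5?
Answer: 16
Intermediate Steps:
W(v, k) = -5 + 4*v
(17 + W(-2, -9))**2 = (17 + (-5 + 4*(-2)))**2 = (17 + (-5 - 8))**2 = (17 - 13)**2 = 4**2 = 16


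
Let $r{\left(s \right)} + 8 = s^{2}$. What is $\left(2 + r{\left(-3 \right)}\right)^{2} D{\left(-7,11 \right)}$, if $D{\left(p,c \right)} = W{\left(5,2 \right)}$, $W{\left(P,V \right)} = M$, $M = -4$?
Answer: $-36$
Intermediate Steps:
$W{\left(P,V \right)} = -4$
$D{\left(p,c \right)} = -4$
$r{\left(s \right)} = -8 + s^{2}$
$\left(2 + r{\left(-3 \right)}\right)^{2} D{\left(-7,11 \right)} = \left(2 - \left(8 - \left(-3\right)^{2}\right)\right)^{2} \left(-4\right) = \left(2 + \left(-8 + 9\right)\right)^{2} \left(-4\right) = \left(2 + 1\right)^{2} \left(-4\right) = 3^{2} \left(-4\right) = 9 \left(-4\right) = -36$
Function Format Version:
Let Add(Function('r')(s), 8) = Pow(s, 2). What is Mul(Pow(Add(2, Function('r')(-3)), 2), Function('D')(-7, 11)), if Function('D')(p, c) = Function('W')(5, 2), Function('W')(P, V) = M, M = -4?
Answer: -36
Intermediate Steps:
Function('W')(P, V) = -4
Function('D')(p, c) = -4
Function('r')(s) = Add(-8, Pow(s, 2))
Mul(Pow(Add(2, Function('r')(-3)), 2), Function('D')(-7, 11)) = Mul(Pow(Add(2, Add(-8, Pow(-3, 2))), 2), -4) = Mul(Pow(Add(2, Add(-8, 9)), 2), -4) = Mul(Pow(Add(2, 1), 2), -4) = Mul(Pow(3, 2), -4) = Mul(9, -4) = -36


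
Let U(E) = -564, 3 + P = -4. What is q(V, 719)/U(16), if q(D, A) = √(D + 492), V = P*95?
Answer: -I*√173/564 ≈ -0.023321*I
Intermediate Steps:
P = -7 (P = -3 - 4 = -7)
V = -665 (V = -7*95 = -665)
q(D, A) = √(492 + D)
q(V, 719)/U(16) = √(492 - 665)/(-564) = √(-173)*(-1/564) = (I*√173)*(-1/564) = -I*√173/564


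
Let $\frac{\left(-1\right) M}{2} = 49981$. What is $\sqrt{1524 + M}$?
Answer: $i \sqrt{98438} \approx 313.75 i$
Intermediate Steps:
$M = -99962$ ($M = \left(-2\right) 49981 = -99962$)
$\sqrt{1524 + M} = \sqrt{1524 - 99962} = \sqrt{-98438} = i \sqrt{98438}$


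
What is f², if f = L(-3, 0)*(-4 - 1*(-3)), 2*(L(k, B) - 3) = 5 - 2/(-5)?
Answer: 3249/100 ≈ 32.490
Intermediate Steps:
L(k, B) = 57/10 (L(k, B) = 3 + (5 - 2/(-5))/2 = 3 + (5 - 2*(-⅕))/2 = 3 + (5 + ⅖)/2 = 3 + (½)*(27/5) = 3 + 27/10 = 57/10)
f = -57/10 (f = 57*(-4 - 1*(-3))/10 = 57*(-4 + 3)/10 = (57/10)*(-1) = -57/10 ≈ -5.7000)
f² = (-57/10)² = 3249/100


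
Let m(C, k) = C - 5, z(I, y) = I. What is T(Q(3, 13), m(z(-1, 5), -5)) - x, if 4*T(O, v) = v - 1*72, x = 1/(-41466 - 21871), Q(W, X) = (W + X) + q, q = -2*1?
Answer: -2470141/126674 ≈ -19.500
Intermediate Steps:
q = -2
Q(W, X) = -2 + W + X (Q(W, X) = (W + X) - 2 = -2 + W + X)
m(C, k) = -5 + C
x = -1/63337 (x = 1/(-63337) = -1/63337 ≈ -1.5789e-5)
T(O, v) = -18 + v/4 (T(O, v) = (v - 1*72)/4 = (v - 72)/4 = (-72 + v)/4 = -18 + v/4)
T(Q(3, 13), m(z(-1, 5), -5)) - x = (-18 + (-5 - 1)/4) - 1*(-1/63337) = (-18 + (¼)*(-6)) + 1/63337 = (-18 - 3/2) + 1/63337 = -39/2 + 1/63337 = -2470141/126674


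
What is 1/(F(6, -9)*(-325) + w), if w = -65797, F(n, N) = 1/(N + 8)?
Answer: -1/65472 ≈ -1.5274e-5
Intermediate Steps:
F(n, N) = 1/(8 + N)
1/(F(6, -9)*(-325) + w) = 1/(-325/(8 - 9) - 65797) = 1/(-325/(-1) - 65797) = 1/(-1*(-325) - 65797) = 1/(325 - 65797) = 1/(-65472) = -1/65472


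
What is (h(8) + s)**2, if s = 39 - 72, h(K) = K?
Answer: 625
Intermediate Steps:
s = -33
(h(8) + s)**2 = (8 - 33)**2 = (-25)**2 = 625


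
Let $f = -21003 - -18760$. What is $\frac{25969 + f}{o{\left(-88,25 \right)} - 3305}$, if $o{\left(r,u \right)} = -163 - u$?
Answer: $- \frac{23726}{3493} \approx -6.7924$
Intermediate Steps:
$f = -2243$ ($f = -21003 + 18760 = -2243$)
$\frac{25969 + f}{o{\left(-88,25 \right)} - 3305} = \frac{25969 - 2243}{\left(-163 - 25\right) - 3305} = \frac{23726}{\left(-163 - 25\right) - 3305} = \frac{23726}{-188 - 3305} = \frac{23726}{-3493} = 23726 \left(- \frac{1}{3493}\right) = - \frac{23726}{3493}$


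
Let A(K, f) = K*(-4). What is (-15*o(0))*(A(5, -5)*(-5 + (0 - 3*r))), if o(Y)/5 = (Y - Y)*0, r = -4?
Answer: 0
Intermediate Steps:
A(K, f) = -4*K
o(Y) = 0 (o(Y) = 5*((Y - Y)*0) = 5*(0*0) = 5*0 = 0)
(-15*o(0))*(A(5, -5)*(-5 + (0 - 3*r))) = (-15*0)*((-4*5)*(-5 + (0 - 3*(-4)))) = 0*(-20*(-5 + (0 + 12))) = 0*(-20*(-5 + 12)) = 0*(-20*7) = 0*(-140) = 0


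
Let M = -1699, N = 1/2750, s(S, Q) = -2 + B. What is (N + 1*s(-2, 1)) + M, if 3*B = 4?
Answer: -14022247/8250 ≈ -1699.7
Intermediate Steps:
B = 4/3 (B = (⅓)*4 = 4/3 ≈ 1.3333)
s(S, Q) = -⅔ (s(S, Q) = -2 + 4/3 = -⅔)
N = 1/2750 ≈ 0.00036364
(N + 1*s(-2, 1)) + M = (1/2750 + 1*(-⅔)) - 1699 = (1/2750 - ⅔) - 1699 = -5497/8250 - 1699 = -14022247/8250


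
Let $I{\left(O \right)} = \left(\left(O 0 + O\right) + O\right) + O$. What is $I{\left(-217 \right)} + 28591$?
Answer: $27940$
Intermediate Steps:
$I{\left(O \right)} = 3 O$ ($I{\left(O \right)} = \left(\left(0 + O\right) + O\right) + O = \left(O + O\right) + O = 2 O + O = 3 O$)
$I{\left(-217 \right)} + 28591 = 3 \left(-217\right) + 28591 = -651 + 28591 = 27940$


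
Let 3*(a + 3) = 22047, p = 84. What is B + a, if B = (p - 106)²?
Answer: 7830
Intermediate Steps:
a = 7346 (a = -3 + (⅓)*22047 = -3 + 7349 = 7346)
B = 484 (B = (84 - 106)² = (-22)² = 484)
B + a = 484 + 7346 = 7830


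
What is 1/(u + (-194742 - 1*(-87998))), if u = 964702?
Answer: 1/857958 ≈ 1.1656e-6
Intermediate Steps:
1/(u + (-194742 - 1*(-87998))) = 1/(964702 + (-194742 - 1*(-87998))) = 1/(964702 + (-194742 + 87998)) = 1/(964702 - 106744) = 1/857958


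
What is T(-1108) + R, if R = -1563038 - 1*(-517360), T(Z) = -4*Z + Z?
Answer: -1042354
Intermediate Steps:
T(Z) = -3*Z
R = -1045678 (R = -1563038 + 517360 = -1045678)
T(-1108) + R = -3*(-1108) - 1045678 = 3324 - 1045678 = -1042354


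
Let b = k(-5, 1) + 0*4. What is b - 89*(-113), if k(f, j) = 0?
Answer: 10057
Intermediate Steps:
b = 0 (b = 0 + 0*4 = 0 + 0 = 0)
b - 89*(-113) = 0 - 89*(-113) = 0 + 10057 = 10057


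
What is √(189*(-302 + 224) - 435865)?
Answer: I*√450607 ≈ 671.27*I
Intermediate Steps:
√(189*(-302 + 224) - 435865) = √(189*(-78) - 435865) = √(-14742 - 435865) = √(-450607) = I*√450607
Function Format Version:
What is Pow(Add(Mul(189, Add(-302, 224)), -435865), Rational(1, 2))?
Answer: Mul(I, Pow(450607, Rational(1, 2))) ≈ Mul(671.27, I)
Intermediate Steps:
Pow(Add(Mul(189, Add(-302, 224)), -435865), Rational(1, 2)) = Pow(Add(Mul(189, -78), -435865), Rational(1, 2)) = Pow(Add(-14742, -435865), Rational(1, 2)) = Pow(-450607, Rational(1, 2)) = Mul(I, Pow(450607, Rational(1, 2)))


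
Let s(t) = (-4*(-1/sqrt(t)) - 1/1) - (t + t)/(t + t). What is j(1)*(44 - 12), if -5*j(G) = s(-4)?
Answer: 64/5 + 64*I/5 ≈ 12.8 + 12.8*I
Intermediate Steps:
s(t) = -2 + 4/sqrt(t) (s(t) = (-(-4)/sqrt(t) - 1*1) - 2*t/(2*t) = (4/sqrt(t) - 1) - 2*t*1/(2*t) = (-1 + 4/sqrt(t)) - 1*1 = (-1 + 4/sqrt(t)) - 1 = -2 + 4/sqrt(t))
j(G) = 2/5 + 2*I/5 (j(G) = -(-2 + 4/sqrt(-4))/5 = -(-2 + 4*(-I/2))/5 = -(-2 - 2*I)/5 = 2/5 + 2*I/5)
j(1)*(44 - 12) = (2/5 + 2*I/5)*(44 - 12) = (2/5 + 2*I/5)*32 = 64/5 + 64*I/5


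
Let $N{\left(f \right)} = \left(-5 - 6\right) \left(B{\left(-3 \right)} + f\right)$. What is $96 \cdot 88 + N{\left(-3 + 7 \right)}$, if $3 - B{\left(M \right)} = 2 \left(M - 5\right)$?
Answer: $8195$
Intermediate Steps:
$B{\left(M \right)} = 13 - 2 M$ ($B{\left(M \right)} = 3 - 2 \left(M - 5\right) = 3 - 2 \left(-5 + M\right) = 3 - \left(-10 + 2 M\right) = 13 - 2 M$)
$N{\left(f \right)} = -209 - 11 f$ ($N{\left(f \right)} = \left(-5 - 6\right) \left(\left(13 - -6\right) + f\right) = - 11 \left(\left(13 + 6\right) + f\right) = - 11 \left(19 + f\right) = -209 - 11 f$)
$96 \cdot 88 + N{\left(-3 + 7 \right)} = 96 \cdot 88 - \left(209 + 11 \left(-3 + 7\right)\right) = 8448 - 253 = 8195$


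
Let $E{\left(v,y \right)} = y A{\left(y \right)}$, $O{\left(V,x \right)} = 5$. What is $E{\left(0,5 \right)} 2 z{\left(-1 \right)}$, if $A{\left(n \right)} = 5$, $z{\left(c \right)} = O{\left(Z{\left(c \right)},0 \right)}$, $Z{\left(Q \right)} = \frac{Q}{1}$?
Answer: $250$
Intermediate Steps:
$Z{\left(Q \right)} = Q$ ($Z{\left(Q \right)} = Q 1 = Q$)
$z{\left(c \right)} = 5$
$E{\left(v,y \right)} = 5 y$ ($E{\left(v,y \right)} = y 5 = 5 y$)
$E{\left(0,5 \right)} 2 z{\left(-1 \right)} = 5 \cdot 5 \cdot 2 \cdot 5 = 25 \cdot 2 \cdot 5 = 50 \cdot 5 = 250$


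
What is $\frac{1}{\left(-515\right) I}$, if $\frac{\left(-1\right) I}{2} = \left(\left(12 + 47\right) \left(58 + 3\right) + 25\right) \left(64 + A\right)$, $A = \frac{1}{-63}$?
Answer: $\frac{21}{5015531440} \approx 4.187 \cdot 10^{-9}$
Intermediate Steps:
$A = - \frac{1}{63} \approx -0.015873$
$I = - \frac{9738896}{21}$ ($I = - 2 \left(\left(12 + 47\right) \left(58 + 3\right) + 25\right) \left(64 - \frac{1}{63}\right) = - 2 \left(59 \cdot 61 + 25\right) \frac{4031}{63} = - 2 \left(3599 + 25\right) \frac{4031}{63} = - 2 \cdot 3624 \cdot \frac{4031}{63} = \left(-2\right) \frac{4869448}{21} = - \frac{9738896}{21} \approx -4.6376 \cdot 10^{5}$)
$\frac{1}{\left(-515\right) I} = \frac{1}{\left(-515\right) \left(- \frac{9738896}{21}\right)} = \frac{1}{\frac{5015531440}{21}} = \frac{21}{5015531440}$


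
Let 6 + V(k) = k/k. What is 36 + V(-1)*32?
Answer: -124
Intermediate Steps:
V(k) = -5 (V(k) = -6 + k/k = -6 + 1 = -5)
36 + V(-1)*32 = 36 - 5*32 = 36 - 160 = -124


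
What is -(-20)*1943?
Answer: 38860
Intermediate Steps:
-(-20)*1943 = -1*(-38860) = 38860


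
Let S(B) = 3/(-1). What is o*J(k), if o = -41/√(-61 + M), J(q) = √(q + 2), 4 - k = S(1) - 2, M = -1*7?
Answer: 41*I*√187/34 ≈ 16.49*I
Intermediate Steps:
M = -7
S(B) = -3 (S(B) = 3*(-1) = -3)
k = 9 (k = 4 - (-3 - 2) = 4 - 1*(-5) = 4 + 5 = 9)
J(q) = √(2 + q)
o = 41*I*√17/34 (o = -41/√(-61 - 7) = -41*(-I*√17/34) = -(-41)*I*√17/34 = 41*I*√17/34 ≈ 4.972*I)
o*J(k) = (41*I*√17/34)*√(2 + 9) = (41*I*√17/34)*√11 = 41*I*√187/34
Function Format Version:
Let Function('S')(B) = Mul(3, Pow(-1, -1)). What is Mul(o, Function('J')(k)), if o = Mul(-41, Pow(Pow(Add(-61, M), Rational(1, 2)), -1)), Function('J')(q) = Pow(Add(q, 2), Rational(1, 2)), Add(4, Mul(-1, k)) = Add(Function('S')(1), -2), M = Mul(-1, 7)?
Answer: Mul(Rational(41, 34), I, Pow(187, Rational(1, 2))) ≈ Mul(16.490, I)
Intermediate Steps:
M = -7
Function('S')(B) = -3 (Function('S')(B) = Mul(3, -1) = -3)
k = 9 (k = Add(4, Mul(-1, Add(-3, -2))) = Add(4, Mul(-1, -5)) = Add(4, 5) = 9)
Function('J')(q) = Pow(Add(2, q), Rational(1, 2))
o = Mul(Rational(41, 34), I, Pow(17, Rational(1, 2))) (o = Mul(-41, Pow(Pow(Add(-61, -7), Rational(1, 2)), -1)) = Mul(-41, Pow(Pow(-68, Rational(1, 2)), -1)) = Mul(-41, Pow(Mul(2, I, Pow(17, Rational(1, 2))), -1)) = Mul(-41, Mul(Rational(-1, 34), I, Pow(17, Rational(1, 2)))) = Mul(Rational(41, 34), I, Pow(17, Rational(1, 2))) ≈ Mul(4.9720, I))
Mul(o, Function('J')(k)) = Mul(Mul(Rational(41, 34), I, Pow(17, Rational(1, 2))), Pow(Add(2, 9), Rational(1, 2))) = Mul(Mul(Rational(41, 34), I, Pow(17, Rational(1, 2))), Pow(11, Rational(1, 2))) = Mul(Rational(41, 34), I, Pow(187, Rational(1, 2)))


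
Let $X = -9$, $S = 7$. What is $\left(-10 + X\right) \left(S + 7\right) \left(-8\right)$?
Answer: $2128$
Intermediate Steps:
$\left(-10 + X\right) \left(S + 7\right) \left(-8\right) = \left(-10 - 9\right) \left(7 + 7\right) \left(-8\right) = \left(-19\right) 14 \left(-8\right) = \left(-266\right) \left(-8\right) = 2128$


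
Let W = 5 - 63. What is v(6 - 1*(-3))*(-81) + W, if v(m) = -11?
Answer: 833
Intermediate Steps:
W = -58
v(6 - 1*(-3))*(-81) + W = -11*(-81) - 58 = 891 - 58 = 833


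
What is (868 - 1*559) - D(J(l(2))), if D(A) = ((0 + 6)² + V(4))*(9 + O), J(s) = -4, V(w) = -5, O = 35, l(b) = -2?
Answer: -1055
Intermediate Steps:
D(A) = 1364 (D(A) = ((0 + 6)² - 5)*(9 + 35) = (6² - 5)*44 = (36 - 5)*44 = 31*44 = 1364)
(868 - 1*559) - D(J(l(2))) = (868 - 1*559) - 1*1364 = (868 - 559) - 1364 = 309 - 1364 = -1055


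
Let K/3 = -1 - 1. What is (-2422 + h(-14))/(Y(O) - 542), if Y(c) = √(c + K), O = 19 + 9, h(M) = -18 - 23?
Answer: 222491/48957 + 821*√22/97914 ≈ 4.5839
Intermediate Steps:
h(M) = -41
O = 28
K = -6 (K = 3*(-1 - 1) = 3*(-2) = -6)
Y(c) = √(-6 + c) (Y(c) = √(c - 6) = √(-6 + c))
(-2422 + h(-14))/(Y(O) - 542) = (-2422 - 41)/(√(-6 + 28) - 542) = -2463/(√22 - 542) = -2463/(-542 + √22)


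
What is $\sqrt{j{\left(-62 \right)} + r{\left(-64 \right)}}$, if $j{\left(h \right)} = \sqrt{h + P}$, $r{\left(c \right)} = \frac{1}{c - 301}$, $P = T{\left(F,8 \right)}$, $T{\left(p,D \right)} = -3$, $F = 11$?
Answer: $\frac{\sqrt{-365 + 133225 i \sqrt{65}}}{365} \approx 2.0074 + 2.0081 i$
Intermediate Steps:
$P = -3$
$r{\left(c \right)} = \frac{1}{-301 + c}$
$j{\left(h \right)} = \sqrt{-3 + h}$ ($j{\left(h \right)} = \sqrt{h - 3} = \sqrt{-3 + h}$)
$\sqrt{j{\left(-62 \right)} + r{\left(-64 \right)}} = \sqrt{\sqrt{-3 - 62} + \frac{1}{-301 - 64}} = \sqrt{\sqrt{-65} + \frac{1}{-365}} = \sqrt{i \sqrt{65} - \frac{1}{365}} = \sqrt{- \frac{1}{365} + i \sqrt{65}}$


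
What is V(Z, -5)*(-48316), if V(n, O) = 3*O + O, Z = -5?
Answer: 966320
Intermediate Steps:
V(n, O) = 4*O
V(Z, -5)*(-48316) = (4*(-5))*(-48316) = -20*(-48316) = 966320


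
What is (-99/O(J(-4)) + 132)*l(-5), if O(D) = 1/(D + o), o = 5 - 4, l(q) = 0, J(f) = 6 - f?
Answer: 0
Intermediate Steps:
o = 1
O(D) = 1/(1 + D) (O(D) = 1/(D + 1) = 1/(1 + D))
(-99/O(J(-4)) + 132)*l(-5) = (-(693 + 396) + 132)*0 = (-99/(1/(1 + (6 + 4))) + 132)*0 = (-99/(1/(1 + 10)) + 132)*0 = (-99/(1/11) + 132)*0 = (-99/1/11 + 132)*0 = (-99*11 + 132)*0 = (-1089 + 132)*0 = -957*0 = 0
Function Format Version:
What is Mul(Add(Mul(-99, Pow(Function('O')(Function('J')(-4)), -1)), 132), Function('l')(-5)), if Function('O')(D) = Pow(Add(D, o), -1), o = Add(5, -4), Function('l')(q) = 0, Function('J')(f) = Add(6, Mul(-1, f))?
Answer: 0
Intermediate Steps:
o = 1
Function('O')(D) = Pow(Add(1, D), -1) (Function('O')(D) = Pow(Add(D, 1), -1) = Pow(Add(1, D), -1))
Mul(Add(Mul(-99, Pow(Function('O')(Function('J')(-4)), -1)), 132), Function('l')(-5)) = Mul(Add(Mul(-99, Pow(Pow(Add(1, Add(6, Mul(-1, -4))), -1), -1)), 132), 0) = Mul(Add(Mul(-99, Pow(Pow(Add(1, Add(6, 4)), -1), -1)), 132), 0) = Mul(Add(Mul(-99, Pow(Pow(Add(1, 10), -1), -1)), 132), 0) = Mul(Add(Mul(-99, Pow(Pow(11, -1), -1)), 132), 0) = Mul(Add(Mul(-99, Pow(Rational(1, 11), -1)), 132), 0) = Mul(Add(Mul(-99, 11), 132), 0) = Mul(Add(-1089, 132), 0) = Mul(-957, 0) = 0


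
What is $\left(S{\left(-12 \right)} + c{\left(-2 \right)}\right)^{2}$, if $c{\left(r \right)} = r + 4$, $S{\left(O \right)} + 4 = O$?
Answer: $196$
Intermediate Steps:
$S{\left(O \right)} = -4 + O$
$c{\left(r \right)} = 4 + r$
$\left(S{\left(-12 \right)} + c{\left(-2 \right)}\right)^{2} = \left(\left(-4 - 12\right) + \left(4 - 2\right)\right)^{2} = \left(-16 + 2\right)^{2} = \left(-14\right)^{2} = 196$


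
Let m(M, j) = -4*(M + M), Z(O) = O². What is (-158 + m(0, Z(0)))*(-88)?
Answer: 13904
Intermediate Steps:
m(M, j) = -8*M
(-158 + m(0, Z(0)))*(-88) = (-158 - 8*0)*(-88) = (-158 + 0)*(-88) = -158*(-88) = 13904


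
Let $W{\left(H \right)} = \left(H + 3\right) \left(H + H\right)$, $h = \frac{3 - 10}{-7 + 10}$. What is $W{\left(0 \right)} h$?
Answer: $0$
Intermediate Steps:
$h = - \frac{7}{3} \approx -2.3333$
$W{\left(H \right)} = 2 H \left(3 + H\right)$ ($W{\left(H \right)} = \left(3 + H\right) 2 H = 2 H \left(3 + H\right)$)
$W{\left(0 \right)} h = 2 \cdot 0 \left(3 + 0\right) \left(- \frac{7}{3}\right) = 2 \cdot 0 \cdot 3 \left(- \frac{7}{3}\right) = 0 \left(- \frac{7}{3}\right) = 0$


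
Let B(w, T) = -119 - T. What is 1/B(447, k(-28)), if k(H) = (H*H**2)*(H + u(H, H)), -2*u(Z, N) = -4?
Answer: -1/570871 ≈ -1.7517e-6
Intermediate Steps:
u(Z, N) = 2 (u(Z, N) = -1/2*(-4) = 2)
k(H) = H**3*(2 + H) (k(H) = (H*H**2)*(H + 2) = H**3*(2 + H))
1/B(447, k(-28)) = 1/(-119 - (-28)**3*(2 - 28)) = 1/(-119 - (-21952)*(-26)) = 1/(-119 - 1*570752) = 1/(-119 - 570752) = 1/(-570871) = -1/570871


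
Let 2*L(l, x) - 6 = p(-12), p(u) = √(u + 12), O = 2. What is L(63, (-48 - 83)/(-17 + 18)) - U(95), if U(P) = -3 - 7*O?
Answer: 20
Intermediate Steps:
p(u) = √(12 + u)
L(l, x) = 3 (L(l, x) = 3 + √(12 - 12)/2 = 3 + √0/2 = 3 + (½)*0 = 3 + 0 = 3)
U(P) = -17 (U(P) = -3 - 7*2 = -3 - 14 = -17)
L(63, (-48 - 83)/(-17 + 18)) - U(95) = 3 - 1*(-17) = 3 + 17 = 20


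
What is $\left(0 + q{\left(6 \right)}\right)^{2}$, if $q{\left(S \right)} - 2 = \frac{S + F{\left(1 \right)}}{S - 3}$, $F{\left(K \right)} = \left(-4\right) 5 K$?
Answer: $\frac{64}{9} \approx 7.1111$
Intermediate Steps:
$F{\left(K \right)} = - 20 K$
$q{\left(S \right)} = 2 + \frac{-20 + S}{-3 + S}$ ($q{\left(S \right)} = 2 + \frac{S - 20}{S - 3} = 2 + \frac{S - 20}{-3 + S} = 2 + \frac{-20 + S}{-3 + S}$)
$\left(0 + q{\left(6 \right)}\right)^{2} = \left(0 + \frac{-26 + 3 \cdot 6}{-3 + 6}\right)^{2} = \left(0 + \frac{-26 + 18}{3}\right)^{2} = \left(0 + \frac{1}{3} \left(-8\right)\right)^{2} = \left(0 - \frac{8}{3}\right)^{2} = \left(- \frac{8}{3}\right)^{2} = \frac{64}{9}$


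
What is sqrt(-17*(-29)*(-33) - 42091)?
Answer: 2*I*sqrt(14590) ≈ 241.58*I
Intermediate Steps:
sqrt(-17*(-29)*(-33) - 42091) = sqrt(493*(-33) - 42091) = sqrt(-16269 - 42091) = sqrt(-58360) = 2*I*sqrt(14590)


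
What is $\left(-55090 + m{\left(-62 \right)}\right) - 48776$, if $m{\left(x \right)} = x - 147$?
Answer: $-104075$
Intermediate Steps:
$m{\left(x \right)} = -147 + x$
$\left(-55090 + m{\left(-62 \right)}\right) - 48776 = \left(-55090 - 209\right) - 48776 = -55299 - 48776 = -104075$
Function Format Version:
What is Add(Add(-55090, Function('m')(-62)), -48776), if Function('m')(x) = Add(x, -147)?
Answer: -104075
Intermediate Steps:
Function('m')(x) = Add(-147, x)
Add(Add(-55090, Function('m')(-62)), -48776) = Add(Add(-55090, Add(-147, -62)), -48776) = Add(Add(-55090, -209), -48776) = Add(-55299, -48776) = -104075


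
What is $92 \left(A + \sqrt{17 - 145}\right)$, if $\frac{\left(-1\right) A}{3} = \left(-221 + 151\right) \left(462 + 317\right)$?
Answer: $15050280 + 736 i \sqrt{2} \approx 1.505 \cdot 10^{7} + 1040.9 i$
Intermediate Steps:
$A = 163590$ ($A = - 3 \left(-221 + 151\right) \left(462 + 317\right) = - 3 \left(\left(-70\right) 779\right) = \left(-3\right) \left(-54530\right) = 163590$)
$92 \left(A + \sqrt{17 - 145}\right) = 92 \left(163590 + \sqrt{17 - 145}\right) = 92 \left(163590 + \sqrt{-128}\right) = 92 \left(163590 + 8 i \sqrt{2}\right) = 15050280 + 736 i \sqrt{2}$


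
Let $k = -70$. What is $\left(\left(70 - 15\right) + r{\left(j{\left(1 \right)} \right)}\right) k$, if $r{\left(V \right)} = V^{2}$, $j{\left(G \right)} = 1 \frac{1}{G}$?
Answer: $-3920$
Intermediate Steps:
$j{\left(G \right)} = \frac{1}{G}$
$\left(\left(70 - 15\right) + r{\left(j{\left(1 \right)} \right)}\right) k = \left(\left(70 - 15\right) + \left(1^{-1}\right)^{2}\right) \left(-70\right) = \left(\left(70 - 15\right) + 1^{2}\right) \left(-70\right) = \left(55 + 1\right) \left(-70\right) = 56 \left(-70\right) = -3920$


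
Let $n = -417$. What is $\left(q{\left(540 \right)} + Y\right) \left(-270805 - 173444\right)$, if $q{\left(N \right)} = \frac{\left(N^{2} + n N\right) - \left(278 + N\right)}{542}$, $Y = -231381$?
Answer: $\frac{27841728991050}{271} \approx 1.0274 \cdot 10^{11}$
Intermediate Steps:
$q{\left(N \right)} = - \frac{139}{271} - \frac{209 N}{271} + \frac{N^{2}}{542}$ ($q{\left(N \right)} = \frac{\left(N^{2} - 417 N\right) - \left(278 + N\right)}{542} = \left(-278 + N^{2} - 418 N\right) \frac{1}{542} = - \frac{139}{271} - \frac{209 N}{271} + \frac{N^{2}}{542}$)
$\left(q{\left(540 \right)} + Y\right) \left(-270805 - 173444\right) = \left(\left(- \frac{139}{271} - \frac{112860}{271} + \frac{540^{2}}{542}\right) - 231381\right) \left(-270805 - 173444\right) = \left(\left(- \frac{139}{271} - \frac{112860}{271} + \frac{1}{542} \cdot 291600\right) - 231381\right) \left(-444249\right) = \left(\left(- \frac{139}{271} - \frac{112860}{271} + \frac{145800}{271}\right) - 231381\right) \left(-444249\right) = \left(\frac{32801}{271} - 231381\right) \left(-444249\right) = \left(- \frac{62671450}{271}\right) \left(-444249\right) = \frac{27841728991050}{271}$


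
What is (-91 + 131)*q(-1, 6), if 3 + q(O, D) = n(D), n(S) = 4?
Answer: 40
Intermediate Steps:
q(O, D) = 1 (q(O, D) = -3 + 4 = 1)
(-91 + 131)*q(-1, 6) = (-91 + 131)*1 = 40*1 = 40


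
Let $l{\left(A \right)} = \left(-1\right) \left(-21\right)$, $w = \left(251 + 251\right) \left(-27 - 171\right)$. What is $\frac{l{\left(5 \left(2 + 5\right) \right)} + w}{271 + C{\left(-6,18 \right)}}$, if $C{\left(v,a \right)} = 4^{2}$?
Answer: $- \frac{99375}{287} \approx -346.25$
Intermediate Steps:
$C{\left(v,a \right)} = 16$
$w = -99396$ ($w = 502 \left(-198\right) = -99396$)
$l{\left(A \right)} = 21$
$\frac{l{\left(5 \left(2 + 5\right) \right)} + w}{271 + C{\left(-6,18 \right)}} = \frac{21 - 99396}{271 + 16} = - \frac{99375}{287}$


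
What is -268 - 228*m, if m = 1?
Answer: -496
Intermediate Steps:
-268 - 228*m = -268 - 228*1 = -268 - 228 = -496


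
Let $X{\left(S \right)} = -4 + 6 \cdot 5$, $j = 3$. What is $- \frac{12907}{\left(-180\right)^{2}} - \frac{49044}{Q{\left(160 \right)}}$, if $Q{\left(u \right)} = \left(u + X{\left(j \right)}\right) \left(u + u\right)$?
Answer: $- \frac{2455469}{2008800} \approx -1.2224$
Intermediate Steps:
$X{\left(S \right)} = 26$ ($X{\left(S \right)} = -4 + 30 = 26$)
$Q{\left(u \right)} = 2 u \left(26 + u\right)$ ($Q{\left(u \right)} = \left(u + 26\right) \left(u + u\right) = \left(26 + u\right) 2 u = 2 u \left(26 + u\right)$)
$- \frac{12907}{\left(-180\right)^{2}} - \frac{49044}{Q{\left(160 \right)}} = - \frac{12907}{\left(-180\right)^{2}} - \frac{49044}{2 \cdot 160 \left(26 + 160\right)} = - \frac{12907}{32400} - \frac{49044}{2 \cdot 160 \cdot 186} = \left(-12907\right) \frac{1}{32400} - \frac{49044}{59520} = - \frac{12907}{32400} - \frac{4087}{4960} = - \frac{2455469}{2008800}$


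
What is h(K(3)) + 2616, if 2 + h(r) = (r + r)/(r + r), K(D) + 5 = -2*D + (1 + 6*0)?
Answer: 2615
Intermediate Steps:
K(D) = -4 - 2*D (K(D) = -5 + (-2*D + (1 + 6*0)) = -5 + (-2*D + (1 + 0)) = -5 + (-2*D + 1) = -5 + (1 - 2*D) = -4 - 2*D)
h(r) = -1 (h(r) = -2 + (r + r)/(r + r) = -2 + (2*r)/((2*r)) = -2 + (2*r)*(1/(2*r)) = -2 + 1 = -1)
h(K(3)) + 2616 = -1 + 2616 = 2615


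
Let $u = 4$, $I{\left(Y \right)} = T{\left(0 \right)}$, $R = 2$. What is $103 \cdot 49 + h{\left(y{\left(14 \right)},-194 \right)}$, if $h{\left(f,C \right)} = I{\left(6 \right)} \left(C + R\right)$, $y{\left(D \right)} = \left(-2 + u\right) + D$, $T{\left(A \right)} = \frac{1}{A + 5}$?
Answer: $\frac{25043}{5} \approx 5008.6$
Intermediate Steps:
$T{\left(A \right)} = \frac{1}{5 + A}$
$I{\left(Y \right)} = \frac{1}{5}$ ($I{\left(Y \right)} = \frac{1}{5 + 0} = \frac{1}{5}$)
$y{\left(D \right)} = 2 + D$ ($y{\left(D \right)} = \left(-2 + 4\right) + D = 2 + D$)
$h{\left(f,C \right)} = \frac{2}{5} + \frac{C}{5}$ ($h{\left(f,C \right)} = \frac{C + 2}{5} = \frac{2 + C}{5} = \frac{2}{5} + \frac{C}{5}$)
$103 \cdot 49 + h{\left(y{\left(14 \right)},-194 \right)} = 103 \cdot 49 + \left(\frac{2}{5} + \frac{1}{5} \left(-194\right)\right) = 5047 + \left(\frac{2}{5} - \frac{194}{5}\right) = 5047 - \frac{192}{5} = \frac{25043}{5}$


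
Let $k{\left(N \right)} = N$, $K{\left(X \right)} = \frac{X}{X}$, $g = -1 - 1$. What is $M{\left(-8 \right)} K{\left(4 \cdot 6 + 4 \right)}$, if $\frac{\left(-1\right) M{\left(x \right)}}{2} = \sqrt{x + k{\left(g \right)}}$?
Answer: $- 2 i \sqrt{10} \approx - 6.3246 i$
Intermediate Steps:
$g = -2$
$K{\left(X \right)} = 1$
$M{\left(x \right)} = - 2 \sqrt{-2 + x}$ ($M{\left(x \right)} = - 2 \sqrt{x - 2} = - 2 \sqrt{-2 + x}$)
$M{\left(-8 \right)} K{\left(4 \cdot 6 + 4 \right)} = - 2 \sqrt{-2 - 8} \cdot 1 = - 2 \sqrt{-10} \cdot 1 = - 2 i \sqrt{10} \cdot 1 = - 2 i \sqrt{10}$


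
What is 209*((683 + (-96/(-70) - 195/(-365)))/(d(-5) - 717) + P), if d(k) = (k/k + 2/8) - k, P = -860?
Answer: -1307070039924/7263865 ≈ -1.7994e+5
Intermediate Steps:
d(k) = 5/4 - k (d(k) = (1 + 2*(⅛)) - k = (1 + ¼) - k = 5/4 - k)
209*((683 + (-96/(-70) - 195/(-365)))/(d(-5) - 717) + P) = 209*((683 + (-96/(-70) - 195/(-365)))/((5/4 - 1*(-5)) - 717) - 860) = 209*((683 + (-96*(-1/70) - 195*(-1/365)))/((5/4 + 5) - 717) - 860) = 209*((683 + (48/35 + 39/73))/(25/4 - 717) - 860) = 209*((683 + 4869/2555)/(-2843/4) - 860) = 209*((1749934/2555)*(-4/2843) - 860) = 209*(-6999736/7263865 - 860) = 209*(-6253923636/7263865) = -1307070039924/7263865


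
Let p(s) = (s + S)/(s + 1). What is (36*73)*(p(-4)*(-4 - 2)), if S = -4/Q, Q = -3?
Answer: -14016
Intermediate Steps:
S = 4/3 (S = -4/(-3) = -4*(-⅓) = 4/3 ≈ 1.3333)
p(s) = (4/3 + s)/(1 + s) (p(s) = (s + 4/3)/(s + 1) = (4/3 + s)/(1 + s))
(36*73)*(p(-4)*(-4 - 2)) = (36*73)*(((4/3 - 4)/(1 - 4))*(-4 - 2)) = 2628*((-8/3/(-3))*(-6)) = 2628*(-⅓*(-8/3)*(-6)) = 2628*((8/9)*(-6)) = 2628*(-16/3) = -14016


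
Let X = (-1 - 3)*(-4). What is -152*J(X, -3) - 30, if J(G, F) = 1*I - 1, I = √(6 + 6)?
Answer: 122 - 304*√3 ≈ -404.54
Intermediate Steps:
X = 16 (X = -4*(-4) = 16)
I = 2*√3 (I = √12 = 2*√3 ≈ 3.4641)
J(G, F) = -1 + 2*√3 (J(G, F) = 1*(2*√3) - 1 = 2*√3 - 1 = -1 + 2*√3)
-152*J(X, -3) - 30 = -152*(-1 + 2*√3) - 30 = (152 - 304*√3) - 30 = 122 - 304*√3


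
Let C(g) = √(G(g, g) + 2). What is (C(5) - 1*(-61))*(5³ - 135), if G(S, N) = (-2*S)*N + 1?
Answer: -610 - 10*I*√47 ≈ -610.0 - 68.557*I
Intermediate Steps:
G(S, N) = 1 - 2*N*S (G(S, N) = -2*N*S + 1 = 1 - 2*N*S)
C(g) = √(3 - 2*g²) (C(g) = √((1 - 2*g*g) + 2) = √((1 - 2*g²) + 2) = √(3 - 2*g²))
(C(5) - 1*(-61))*(5³ - 135) = (√(3 - 2*5²) - 1*(-61))*(5³ - 135) = (√(3 - 2*25) + 61)*(125 - 135) = (√(3 - 50) + 61)*(-10) = (√(-47) + 61)*(-10) = (I*√47 + 61)*(-10) = (61 + I*√47)*(-10) = -610 - 10*I*√47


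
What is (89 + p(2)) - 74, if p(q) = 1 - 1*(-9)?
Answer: 25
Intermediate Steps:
p(q) = 10 (p(q) = 1 + 9 = 10)
(89 + p(2)) - 74 = (89 + 10) - 74 = 99 - 74 = 25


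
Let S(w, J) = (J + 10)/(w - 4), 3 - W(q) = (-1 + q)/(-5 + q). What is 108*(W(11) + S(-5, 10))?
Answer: -96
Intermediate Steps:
W(q) = 3 - (-1 + q)/(-5 + q)
S(w, J) = (10 + J)/(-4 + w)
108*(W(11) + S(-5, 10)) = 108*(2*(-7 + 11)/(-5 + 11) + (10 + 10)/(-4 - 5)) = 108*(2*4/6 + 20/(-9)) = 108*(2*(1/6)*4 - 1/9*20) = 108*(4/3 - 20/9) = 108*(-8/9) = -96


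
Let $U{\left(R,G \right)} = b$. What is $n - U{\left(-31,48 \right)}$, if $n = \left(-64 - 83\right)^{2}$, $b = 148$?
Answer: $21461$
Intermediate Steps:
$U{\left(R,G \right)} = 148$
$n = 21609$ ($n = \left(-147\right)^{2} = 21609$)
$n - U{\left(-31,48 \right)} = 21609 - 148 = 21461$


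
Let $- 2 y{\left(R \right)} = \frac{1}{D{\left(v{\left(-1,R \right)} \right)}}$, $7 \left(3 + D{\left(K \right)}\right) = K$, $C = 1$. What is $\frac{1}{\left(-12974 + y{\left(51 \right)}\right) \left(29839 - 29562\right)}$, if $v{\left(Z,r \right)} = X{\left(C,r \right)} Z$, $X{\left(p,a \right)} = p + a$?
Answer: $- \frac{146}{524692569} \approx -2.7826 \cdot 10^{-7}$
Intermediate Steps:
$X{\left(p,a \right)} = a + p$
$v{\left(Z,r \right)} = Z \left(1 + r\right)$ ($v{\left(Z,r \right)} = \left(r + 1\right) Z = \left(1 + r\right) Z = Z \left(1 + r\right)$)
$D{\left(K \right)} = -3 + \frac{K}{7}$
$y{\left(R \right)} = - \frac{1}{2 \left(- \frac{22}{7} - \frac{R}{7}\right)}$ ($y{\left(R \right)} = - \frac{1}{2 \left(-3 + \frac{\left(-1\right) \left(1 + R\right)}{7}\right)} = - \frac{1}{2 \left(-3 + \frac{-1 - R}{7}\right)} = - \frac{1}{2 \left(-3 - \left(\frac{1}{7} + \frac{R}{7}\right)\right)} = - \frac{1}{2 \left(- \frac{22}{7} - \frac{R}{7}\right)}$)
$\frac{1}{\left(-12974 + y{\left(51 \right)}\right) \left(29839 - 29562\right)} = \frac{1}{\left(-12974 + \frac{7}{2 \left(22 + 51\right)}\right) \left(29839 - 29562\right)} = \frac{1}{\left(-12974 + \frac{7}{2 \cdot 73}\right) 277} = \frac{1}{\left(-12974 + \frac{7}{2} \cdot \frac{1}{73}\right) 277} = \frac{1}{\left(-12974 + \frac{7}{146}\right) 277} = \frac{1}{\left(- \frac{1894197}{146}\right) 277} = \frac{1}{- \frac{524692569}{146}} = - \frac{146}{524692569}$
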